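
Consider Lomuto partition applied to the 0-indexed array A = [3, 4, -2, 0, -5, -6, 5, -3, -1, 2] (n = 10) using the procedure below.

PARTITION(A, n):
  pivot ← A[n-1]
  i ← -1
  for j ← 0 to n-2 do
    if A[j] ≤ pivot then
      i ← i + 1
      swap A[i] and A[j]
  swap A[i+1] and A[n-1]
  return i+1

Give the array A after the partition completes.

[-2, 0, -5, -6, -3, -1, 2, 3, 4, 5]

pivot=2, i=-1
j=0: 3>2, skip
j=1: 4>2, skip
j=2: -2≤2, i=0, swap(0,2) ⇒ [-2, 4, 3, 0, -5, -6, 5, -3, -1, 2]
j=3: 0≤2, i=1, swap(1,3) ⇒ [-2, 0, 3, 4, -5, -6, 5, -3, -1, 2]
j=4: -5≤2, i=2, swap(2,4) ⇒ [-2, 0, -5, 4, 3, -6, 5, -3, -1, 2]
j=5: -6≤2, i=3, swap(3,5) ⇒ [-2, 0, -5, -6, 3, 4, 5, -3, -1, 2]
j=6: 5>2, skip
j=7: -3≤2, i=4, swap(4,7) ⇒ [-2, 0, -5, -6, -3, 4, 5, 3, -1, 2]
j=8: -1≤2, i=5, swap(5,8) ⇒ [-2, 0, -5, -6, -3, -1, 5, 3, 4, 2]
swap(6,9) ⇒ [-2, 0, -5, -6, -3, -1, 2, 3, 4, 5]; return 6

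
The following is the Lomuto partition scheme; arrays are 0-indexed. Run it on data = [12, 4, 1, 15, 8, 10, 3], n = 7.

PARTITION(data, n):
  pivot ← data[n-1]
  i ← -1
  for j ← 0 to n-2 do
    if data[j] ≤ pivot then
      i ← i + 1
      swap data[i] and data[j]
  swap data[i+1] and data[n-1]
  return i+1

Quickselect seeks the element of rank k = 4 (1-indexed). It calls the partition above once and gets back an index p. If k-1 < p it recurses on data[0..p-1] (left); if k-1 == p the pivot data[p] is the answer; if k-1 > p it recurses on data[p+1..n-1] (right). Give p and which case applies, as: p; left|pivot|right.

1; right

pivot=3, i=-1
j=0: 12>3, skip
j=1: 4>3, skip
j=2: 1≤3, i=0, swap(0,2) ⇒ [1, 4, 12, 15, 8, 10, 3]
j=3: 15>3, skip
j=4: 8>3, skip
j=5: 10>3, skip
swap(1,6) ⇒ [1, 3, 12, 15, 8, 10, 4]; return 1
p = 1; k-1 = 3 > 1 ⇒ right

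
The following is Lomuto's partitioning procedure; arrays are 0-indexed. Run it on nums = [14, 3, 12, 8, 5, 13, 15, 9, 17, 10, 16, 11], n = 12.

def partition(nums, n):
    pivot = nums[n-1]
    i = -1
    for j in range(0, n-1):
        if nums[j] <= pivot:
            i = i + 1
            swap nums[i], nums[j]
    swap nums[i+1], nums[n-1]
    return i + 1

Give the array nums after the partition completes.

[3, 8, 5, 9, 10, 11, 15, 14, 17, 12, 16, 13]

pivot=11, i=-1
j=0: 14>11, skip
j=1: 3≤11, i=0, swap(0,1) ⇒ [3, 14, 12, 8, 5, 13, 15, 9, 17, 10, 16, 11]
j=2: 12>11, skip
j=3: 8≤11, i=1, swap(1,3) ⇒ [3, 8, 12, 14, 5, 13, 15, 9, 17, 10, 16, 11]
j=4: 5≤11, i=2, swap(2,4) ⇒ [3, 8, 5, 14, 12, 13, 15, 9, 17, 10, 16, 11]
j=5: 13>11, skip
j=6: 15>11, skip
j=7: 9≤11, i=3, swap(3,7) ⇒ [3, 8, 5, 9, 12, 13, 15, 14, 17, 10, 16, 11]
j=8: 17>11, skip
j=9: 10≤11, i=4, swap(4,9) ⇒ [3, 8, 5, 9, 10, 13, 15, 14, 17, 12, 16, 11]
j=10: 16>11, skip
swap(5,11) ⇒ [3, 8, 5, 9, 10, 11, 15, 14, 17, 12, 16, 13]; return 5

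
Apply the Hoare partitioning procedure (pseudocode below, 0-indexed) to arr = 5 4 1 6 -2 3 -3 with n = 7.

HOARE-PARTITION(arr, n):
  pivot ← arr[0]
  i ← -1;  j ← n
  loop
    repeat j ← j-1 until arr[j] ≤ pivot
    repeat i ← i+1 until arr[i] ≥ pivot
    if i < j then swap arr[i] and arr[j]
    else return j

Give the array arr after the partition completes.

pivot = arr[0] = 5; i = -1, j = 7
j→6 (arr[6]=-3≤5), i→0 (arr[0]=5≥5); i<j, swap → -3 4 1 6 -2 3 5
j→5 (arr[5]=3≤5), i→3 (arr[3]=6≥5); i<j, swap → -3 4 1 3 -2 6 5
j→4, i→5; i≥j, return j=4. arr = -3 4 1 3 -2 6 5

-3 4 1 3 -2 6 5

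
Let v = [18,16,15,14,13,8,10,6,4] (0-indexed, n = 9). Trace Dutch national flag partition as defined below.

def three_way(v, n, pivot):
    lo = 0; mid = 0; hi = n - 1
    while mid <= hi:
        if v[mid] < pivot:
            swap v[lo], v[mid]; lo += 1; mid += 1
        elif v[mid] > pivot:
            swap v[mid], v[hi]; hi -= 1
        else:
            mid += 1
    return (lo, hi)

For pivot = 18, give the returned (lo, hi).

(8, 8)

pivot = 18; lo=0, mid=0, hi=8
v[mid]=18=18: mid=1
v[mid]=16<18: swap v[0],v[1]; lo=1,mid=2 → [16,18,15,14,13,8,10,6,4]
v[mid]=15<18: swap v[1],v[2]; lo=2,mid=3 → [16,15,18,14,13,8,10,6,4]
v[mid]=14<18: swap v[2],v[3]; lo=3,mid=4 → [16,15,14,18,13,8,10,6,4]
v[mid]=13<18: swap v[3],v[4]; lo=4,mid=5 → [16,15,14,13,18,8,10,6,4]
v[mid]=8<18: swap v[4],v[5]; lo=5,mid=6 → [16,15,14,13,8,18,10,6,4]
v[mid]=10<18: swap v[5],v[6]; lo=6,mid=7 → [16,15,14,13,8,10,18,6,4]
v[mid]=6<18: swap v[6],v[7]; lo=7,mid=8 → [16,15,14,13,8,10,6,18,4]
v[mid]=4<18: swap v[7],v[8]; lo=8,mid=9 → [16,15,14,13,8,10,6,4,18]
end: lo=8, hi=8; v = [16,15,14,13,8,10,6,4,18]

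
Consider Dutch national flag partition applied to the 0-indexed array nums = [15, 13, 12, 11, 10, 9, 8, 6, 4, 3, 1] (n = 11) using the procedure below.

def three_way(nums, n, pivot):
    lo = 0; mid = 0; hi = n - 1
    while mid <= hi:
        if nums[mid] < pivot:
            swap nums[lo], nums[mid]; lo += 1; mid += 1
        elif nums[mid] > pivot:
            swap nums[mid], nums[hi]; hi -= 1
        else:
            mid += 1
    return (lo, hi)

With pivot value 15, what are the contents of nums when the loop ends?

[13, 12, 11, 10, 9, 8, 6, 4, 3, 1, 15]

lo=0 mid=0 hi=10
15=15: mid=1
13<15: swap(0,1), lo=1 mid=2 ⇒ [13, 15, 12, 11, 10, 9, 8, 6, 4, 3, 1]
12<15: swap(1,2), lo=2 mid=3 ⇒ [13, 12, 15, 11, 10, 9, 8, 6, 4, 3, 1]
11<15: swap(2,3), lo=3 mid=4 ⇒ [13, 12, 11, 15, 10, 9, 8, 6, 4, 3, 1]
10<15: swap(3,4), lo=4 mid=5 ⇒ [13, 12, 11, 10, 15, 9, 8, 6, 4, 3, 1]
9<15: swap(4,5), lo=5 mid=6 ⇒ [13, 12, 11, 10, 9, 15, 8, 6, 4, 3, 1]
8<15: swap(5,6), lo=6 mid=7 ⇒ [13, 12, 11, 10, 9, 8, 15, 6, 4, 3, 1]
6<15: swap(6,7), lo=7 mid=8 ⇒ [13, 12, 11, 10, 9, 8, 6, 15, 4, 3, 1]
4<15: swap(7,8), lo=8 mid=9 ⇒ [13, 12, 11, 10, 9, 8, 6, 4, 15, 3, 1]
3<15: swap(8,9), lo=9 mid=10 ⇒ [13, 12, 11, 10, 9, 8, 6, 4, 3, 15, 1]
1<15: swap(9,10), lo=10 mid=11 ⇒ [13, 12, 11, 10, 9, 8, 6, 4, 3, 1, 15]
done. lo=10 hi=10; nums=[13, 12, 11, 10, 9, 8, 6, 4, 3, 1, 15]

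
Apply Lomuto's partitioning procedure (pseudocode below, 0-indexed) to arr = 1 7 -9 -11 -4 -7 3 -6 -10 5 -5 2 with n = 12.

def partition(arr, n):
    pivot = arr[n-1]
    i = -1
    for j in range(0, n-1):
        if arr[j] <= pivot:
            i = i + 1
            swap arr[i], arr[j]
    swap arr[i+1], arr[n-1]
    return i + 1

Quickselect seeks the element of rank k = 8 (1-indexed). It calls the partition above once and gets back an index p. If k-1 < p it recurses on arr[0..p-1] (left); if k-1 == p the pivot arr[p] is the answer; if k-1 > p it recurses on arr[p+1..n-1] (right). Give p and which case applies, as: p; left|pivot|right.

8; left

pivot=2, i=-1
j=0: 1≤2, i=0, swap(0,0) ⇒ 1 7 -9 -11 -4 -7 3 -6 -10 5 -5 2
j=1: 7>2, skip
j=2: -9≤2, i=1, swap(1,2) ⇒ 1 -9 7 -11 -4 -7 3 -6 -10 5 -5 2
j=3: -11≤2, i=2, swap(2,3) ⇒ 1 -9 -11 7 -4 -7 3 -6 -10 5 -5 2
j=4: -4≤2, i=3, swap(3,4) ⇒ 1 -9 -11 -4 7 -7 3 -6 -10 5 -5 2
j=5: -7≤2, i=4, swap(4,5) ⇒ 1 -9 -11 -4 -7 7 3 -6 -10 5 -5 2
j=6: 3>2, skip
j=7: -6≤2, i=5, swap(5,7) ⇒ 1 -9 -11 -4 -7 -6 3 7 -10 5 -5 2
j=8: -10≤2, i=6, swap(6,8) ⇒ 1 -9 -11 -4 -7 -6 -10 7 3 5 -5 2
j=9: 5>2, skip
j=10: -5≤2, i=7, swap(7,10) ⇒ 1 -9 -11 -4 -7 -6 -10 -5 3 5 7 2
swap(8,11) ⇒ 1 -9 -11 -4 -7 -6 -10 -5 2 5 7 3; return 8
p = 8; k-1 = 7 < 8 ⇒ left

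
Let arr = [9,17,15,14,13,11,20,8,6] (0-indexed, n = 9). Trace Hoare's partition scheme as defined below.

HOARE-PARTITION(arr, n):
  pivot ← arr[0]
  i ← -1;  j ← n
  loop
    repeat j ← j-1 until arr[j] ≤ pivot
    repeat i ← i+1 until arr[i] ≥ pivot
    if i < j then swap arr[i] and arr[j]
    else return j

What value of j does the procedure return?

1

pivot = arr[0] = 9; i = -1, j = 9
j→8 (arr[8]=6≤9), i→0 (arr[0]=9≥9); i<j, swap → [6,17,15,14,13,11,20,8,9]
j→7 (arr[7]=8≤9), i→1 (arr[1]=17≥9); i<j, swap → [6,8,15,14,13,11,20,17,9]
j→1, i→2; i≥j, return j=1. arr = [6,8,15,14,13,11,20,17,9]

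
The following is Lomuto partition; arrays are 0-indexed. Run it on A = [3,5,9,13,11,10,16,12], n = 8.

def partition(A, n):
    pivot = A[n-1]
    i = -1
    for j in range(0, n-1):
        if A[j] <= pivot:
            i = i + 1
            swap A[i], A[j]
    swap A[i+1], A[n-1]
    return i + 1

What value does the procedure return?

pivot = A[7] = 12; i = -1
j=0: A[0]=3 ≤ 12 → i=0, swap A[0],A[0] (no change) → [3,5,9,13,11,10,16,12]
j=1: A[1]=5 ≤ 12 → i=1, swap A[1],A[1] (no change) → [3,5,9,13,11,10,16,12]
j=2: A[2]=9 ≤ 12 → i=2, swap A[2],A[2] (no change) → [3,5,9,13,11,10,16,12]
j=3: A[3]=13 > 12 → no swap
j=4: A[4]=11 ≤ 12 → i=3, swap A[3],A[4] → [3,5,9,11,13,10,16,12]
j=5: A[5]=10 ≤ 12 → i=4, swap A[4],A[5] → [3,5,9,11,10,13,16,12]
j=6: A[6]=16 > 12 → no swap
final swap A[5],A[7] → [3,5,9,11,10,12,16,13]; return 5

5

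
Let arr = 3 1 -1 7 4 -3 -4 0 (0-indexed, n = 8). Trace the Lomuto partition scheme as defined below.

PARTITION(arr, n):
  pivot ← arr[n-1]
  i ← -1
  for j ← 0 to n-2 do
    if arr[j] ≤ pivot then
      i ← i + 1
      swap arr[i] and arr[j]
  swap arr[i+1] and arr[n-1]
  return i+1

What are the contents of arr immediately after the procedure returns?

-1 -3 -4 0 4 1 3 7

pivot=0, i=-1
j=0: 3>0, skip
j=1: 1>0, skip
j=2: -1≤0, i=0, swap(0,2) ⇒ -1 1 3 7 4 -3 -4 0
j=3: 7>0, skip
j=4: 4>0, skip
j=5: -3≤0, i=1, swap(1,5) ⇒ -1 -3 3 7 4 1 -4 0
j=6: -4≤0, i=2, swap(2,6) ⇒ -1 -3 -4 7 4 1 3 0
swap(3,7) ⇒ -1 -3 -4 0 4 1 3 7; return 3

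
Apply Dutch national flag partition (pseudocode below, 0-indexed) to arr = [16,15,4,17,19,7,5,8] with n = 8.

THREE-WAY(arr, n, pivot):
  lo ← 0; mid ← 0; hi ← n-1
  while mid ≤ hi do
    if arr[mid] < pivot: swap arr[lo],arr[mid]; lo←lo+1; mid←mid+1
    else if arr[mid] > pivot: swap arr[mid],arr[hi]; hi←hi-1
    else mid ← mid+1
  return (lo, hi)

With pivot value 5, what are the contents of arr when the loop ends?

[4,5,17,19,7,15,8,16]

pivot = 5; lo=0, mid=0, hi=7
arr[mid]=16>5: swap arr[0],arr[7]; hi=6 → [8,15,4,17,19,7,5,16]
arr[mid]=8>5: swap arr[0],arr[6]; hi=5 → [5,15,4,17,19,7,8,16]
arr[mid]=5=5: mid=1
arr[mid]=15>5: swap arr[1],arr[5]; hi=4 → [5,7,4,17,19,15,8,16]
arr[mid]=7>5: swap arr[1],arr[4]; hi=3 → [5,19,4,17,7,15,8,16]
arr[mid]=19>5: swap arr[1],arr[3]; hi=2 → [5,17,4,19,7,15,8,16]
arr[mid]=17>5: swap arr[1],arr[2]; hi=1 → [5,4,17,19,7,15,8,16]
arr[mid]=4<5: swap arr[0],arr[1]; lo=1,mid=2 → [4,5,17,19,7,15,8,16]
end: lo=1, hi=1; arr = [4,5,17,19,7,15,8,16]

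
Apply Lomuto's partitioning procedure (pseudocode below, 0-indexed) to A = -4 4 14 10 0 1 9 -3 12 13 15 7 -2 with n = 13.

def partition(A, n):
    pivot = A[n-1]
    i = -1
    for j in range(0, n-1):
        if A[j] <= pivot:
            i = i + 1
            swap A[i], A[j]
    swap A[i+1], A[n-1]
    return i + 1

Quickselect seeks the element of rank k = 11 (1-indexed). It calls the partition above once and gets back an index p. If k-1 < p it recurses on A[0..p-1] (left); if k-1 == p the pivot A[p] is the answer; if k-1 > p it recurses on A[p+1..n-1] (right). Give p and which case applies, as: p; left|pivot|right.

2; right

pivot = A[12] = -2; i = -1
j=0: A[0]=-4 ≤ -2 → i=0, swap A[0],A[0] (no change) → -4 4 14 10 0 1 9 -3 12 13 15 7 -2
j=1: A[1]=4 > -2 → no swap
j=2: A[2]=14 > -2 → no swap
j=3: A[3]=10 > -2 → no swap
j=4: A[4]=0 > -2 → no swap
j=5: A[5]=1 > -2 → no swap
j=6: A[6]=9 > -2 → no swap
j=7: A[7]=-3 ≤ -2 → i=1, swap A[1],A[7] → -4 -3 14 10 0 1 9 4 12 13 15 7 -2
j=8: A[8]=12 > -2 → no swap
j=9: A[9]=13 > -2 → no swap
j=10: A[10]=15 > -2 → no swap
j=11: A[11]=7 > -2 → no swap
final swap A[2],A[12] → -4 -3 -2 10 0 1 9 4 12 13 15 7 14; return 2
p = 2; k-1 = 10 > 2 ⇒ right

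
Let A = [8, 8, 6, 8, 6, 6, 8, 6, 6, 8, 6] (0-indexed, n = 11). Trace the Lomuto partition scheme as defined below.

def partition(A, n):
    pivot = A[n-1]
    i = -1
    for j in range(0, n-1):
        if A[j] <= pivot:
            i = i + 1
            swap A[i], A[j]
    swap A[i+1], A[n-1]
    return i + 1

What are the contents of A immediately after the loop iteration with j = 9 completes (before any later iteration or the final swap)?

pivot = A[10] = 6; i = -1
j=0: A[0]=8 > 6 → no swap
j=1: A[1]=8 > 6 → no swap
j=2: A[2]=6 ≤ 6 → i=0, swap A[0],A[2] → [6, 8, 8, 8, 6, 6, 8, 6, 6, 8, 6]
j=3: A[3]=8 > 6 → no swap
j=4: A[4]=6 ≤ 6 → i=1, swap A[1],A[4] → [6, 6, 8, 8, 8, 6, 8, 6, 6, 8, 6]
j=5: A[5]=6 ≤ 6 → i=2, swap A[2],A[5] → [6, 6, 6, 8, 8, 8, 8, 6, 6, 8, 6]
j=6: A[6]=8 > 6 → no swap
j=7: A[7]=6 ≤ 6 → i=3, swap A[3],A[7] → [6, 6, 6, 6, 8, 8, 8, 8, 6, 8, 6]
j=8: A[8]=6 ≤ 6 → i=4, swap A[4],A[8] → [6, 6, 6, 6, 6, 8, 8, 8, 8, 8, 6]
j=9: A[9]=8 > 6 → no swap
(after j=9) A = [6, 6, 6, 6, 6, 8, 8, 8, 8, 8, 6]

[6, 6, 6, 6, 6, 8, 8, 8, 8, 8, 6]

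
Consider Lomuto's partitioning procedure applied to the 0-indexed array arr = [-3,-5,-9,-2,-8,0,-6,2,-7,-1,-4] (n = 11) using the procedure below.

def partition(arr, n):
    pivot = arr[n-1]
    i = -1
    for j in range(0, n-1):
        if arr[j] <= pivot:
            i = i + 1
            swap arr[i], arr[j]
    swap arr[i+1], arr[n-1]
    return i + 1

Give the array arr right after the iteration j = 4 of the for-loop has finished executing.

[-5,-9,-8,-2,-3,0,-6,2,-7,-1,-4]

pivot=-4, i=-1
j=0: -3>-4, skip
j=1: -5≤-4, i=0, swap(0,1) ⇒ [-5,-3,-9,-2,-8,0,-6,2,-7,-1,-4]
j=2: -9≤-4, i=1, swap(1,2) ⇒ [-5,-9,-3,-2,-8,0,-6,2,-7,-1,-4]
j=3: -2>-4, skip
j=4: -8≤-4, i=2, swap(2,4) ⇒ [-5,-9,-8,-2,-3,0,-6,2,-7,-1,-4]
(after j=4) arr = [-5,-9,-8,-2,-3,0,-6,2,-7,-1,-4]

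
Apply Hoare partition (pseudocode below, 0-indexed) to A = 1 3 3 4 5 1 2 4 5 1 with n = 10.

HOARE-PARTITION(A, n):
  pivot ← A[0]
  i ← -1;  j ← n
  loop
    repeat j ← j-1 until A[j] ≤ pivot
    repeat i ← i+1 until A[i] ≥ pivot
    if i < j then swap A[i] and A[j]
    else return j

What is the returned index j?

pivot=1
j stops at 9 (1), i stops at 0 (1); swap ⇒ 1 3 3 4 5 1 2 4 5 1
j stops at 5 (1), i stops at 1 (3); swap ⇒ 1 1 3 4 5 3 2 4 5 1
j stops at 1, i stops at 2; i≥j ⇒ return 1. A=1 1 3 4 5 3 2 4 5 1

1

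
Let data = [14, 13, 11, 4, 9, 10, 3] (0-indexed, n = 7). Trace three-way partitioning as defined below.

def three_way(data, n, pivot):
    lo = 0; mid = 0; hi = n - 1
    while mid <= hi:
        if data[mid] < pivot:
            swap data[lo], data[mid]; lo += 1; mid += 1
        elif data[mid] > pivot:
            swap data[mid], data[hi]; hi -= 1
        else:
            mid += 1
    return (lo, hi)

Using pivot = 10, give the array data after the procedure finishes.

[3, 9, 4, 10, 11, 13, 14]

lo=0 mid=0 hi=6
14>10: swap(0,6), hi=5 ⇒ [3, 13, 11, 4, 9, 10, 14]
3<10: swap(0,0), lo=1 mid=1 ⇒ [3, 13, 11, 4, 9, 10, 14]
13>10: swap(1,5), hi=4 ⇒ [3, 10, 11, 4, 9, 13, 14]
10=10: mid=2
11>10: swap(2,4), hi=3 ⇒ [3, 10, 9, 4, 11, 13, 14]
9<10: swap(1,2), lo=2 mid=3 ⇒ [3, 9, 10, 4, 11, 13, 14]
4<10: swap(2,3), lo=3 mid=4 ⇒ [3, 9, 4, 10, 11, 13, 14]
done. lo=3 hi=3; data=[3, 9, 4, 10, 11, 13, 14]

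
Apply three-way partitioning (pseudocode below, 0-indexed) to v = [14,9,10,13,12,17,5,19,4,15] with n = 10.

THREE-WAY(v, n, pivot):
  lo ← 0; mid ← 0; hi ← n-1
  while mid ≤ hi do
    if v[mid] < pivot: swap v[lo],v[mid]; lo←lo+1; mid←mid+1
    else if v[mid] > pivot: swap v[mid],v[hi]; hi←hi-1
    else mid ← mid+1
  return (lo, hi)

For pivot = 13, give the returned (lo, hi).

(5, 5)

lo=0 mid=0 hi=9
14>13: swap(0,9), hi=8 ⇒ [15,9,10,13,12,17,5,19,4,14]
15>13: swap(0,8), hi=7 ⇒ [4,9,10,13,12,17,5,19,15,14]
4<13: swap(0,0), lo=1 mid=1 ⇒ [4,9,10,13,12,17,5,19,15,14]
9<13: swap(1,1), lo=2 mid=2 ⇒ [4,9,10,13,12,17,5,19,15,14]
10<13: swap(2,2), lo=3 mid=3 ⇒ [4,9,10,13,12,17,5,19,15,14]
13=13: mid=4
12<13: swap(3,4), lo=4 mid=5 ⇒ [4,9,10,12,13,17,5,19,15,14]
17>13: swap(5,7), hi=6 ⇒ [4,9,10,12,13,19,5,17,15,14]
19>13: swap(5,6), hi=5 ⇒ [4,9,10,12,13,5,19,17,15,14]
5<13: swap(4,5), lo=5 mid=6 ⇒ [4,9,10,12,5,13,19,17,15,14]
done. lo=5 hi=5; v=[4,9,10,12,5,13,19,17,15,14]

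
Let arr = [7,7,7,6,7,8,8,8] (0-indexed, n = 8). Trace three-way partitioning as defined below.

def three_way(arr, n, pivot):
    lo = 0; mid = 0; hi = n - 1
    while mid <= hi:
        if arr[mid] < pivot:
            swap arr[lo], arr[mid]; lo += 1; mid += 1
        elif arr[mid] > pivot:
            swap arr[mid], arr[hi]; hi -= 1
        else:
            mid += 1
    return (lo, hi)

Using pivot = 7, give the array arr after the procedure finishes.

[6,7,7,7,7,8,8,8]

pivot = 7; lo=0, mid=0, hi=7
arr[mid]=7=7: mid=1
arr[mid]=7=7: mid=2
arr[mid]=7=7: mid=3
arr[mid]=6<7: swap arr[0],arr[3]; lo=1,mid=4 → [6,7,7,7,7,8,8,8]
arr[mid]=7=7: mid=5
arr[mid]=8>7: swap arr[5],arr[7]; hi=6 → [6,7,7,7,7,8,8,8]
arr[mid]=8>7: swap arr[5],arr[6]; hi=5 → [6,7,7,7,7,8,8,8]
arr[mid]=8>7: swap arr[5],arr[5]; hi=4 → [6,7,7,7,7,8,8,8]
end: lo=1, hi=4; arr = [6,7,7,7,7,8,8,8]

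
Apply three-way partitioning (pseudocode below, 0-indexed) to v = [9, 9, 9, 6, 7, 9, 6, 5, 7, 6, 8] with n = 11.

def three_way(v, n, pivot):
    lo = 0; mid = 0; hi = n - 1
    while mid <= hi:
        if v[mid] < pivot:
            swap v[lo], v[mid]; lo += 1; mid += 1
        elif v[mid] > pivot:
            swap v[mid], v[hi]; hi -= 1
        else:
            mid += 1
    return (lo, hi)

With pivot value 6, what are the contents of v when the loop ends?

[5, 6, 6, 6, 9, 7, 9, 7, 9, 8, 9]

pivot = 6; lo=0, mid=0, hi=10
v[mid]=9>6: swap v[0],v[10]; hi=9 → [8, 9, 9, 6, 7, 9, 6, 5, 7, 6, 9]
v[mid]=8>6: swap v[0],v[9]; hi=8 → [6, 9, 9, 6, 7, 9, 6, 5, 7, 8, 9]
v[mid]=6=6: mid=1
v[mid]=9>6: swap v[1],v[8]; hi=7 → [6, 7, 9, 6, 7, 9, 6, 5, 9, 8, 9]
v[mid]=7>6: swap v[1],v[7]; hi=6 → [6, 5, 9, 6, 7, 9, 6, 7, 9, 8, 9]
v[mid]=5<6: swap v[0],v[1]; lo=1,mid=2 → [5, 6, 9, 6, 7, 9, 6, 7, 9, 8, 9]
v[mid]=9>6: swap v[2],v[6]; hi=5 → [5, 6, 6, 6, 7, 9, 9, 7, 9, 8, 9]
v[mid]=6=6: mid=3
v[mid]=6=6: mid=4
v[mid]=7>6: swap v[4],v[5]; hi=4 → [5, 6, 6, 6, 9, 7, 9, 7, 9, 8, 9]
v[mid]=9>6: swap v[4],v[4]; hi=3 → [5, 6, 6, 6, 9, 7, 9, 7, 9, 8, 9]
end: lo=1, hi=3; v = [5, 6, 6, 6, 9, 7, 9, 7, 9, 8, 9]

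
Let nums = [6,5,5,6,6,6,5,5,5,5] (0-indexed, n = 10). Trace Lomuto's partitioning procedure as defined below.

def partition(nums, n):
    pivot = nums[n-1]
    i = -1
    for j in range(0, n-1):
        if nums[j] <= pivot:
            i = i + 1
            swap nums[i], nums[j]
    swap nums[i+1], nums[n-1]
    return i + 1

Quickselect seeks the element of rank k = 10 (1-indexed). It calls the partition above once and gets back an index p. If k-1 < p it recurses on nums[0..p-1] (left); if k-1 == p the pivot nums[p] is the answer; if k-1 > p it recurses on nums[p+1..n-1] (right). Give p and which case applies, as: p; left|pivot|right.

5; right

pivot = nums[9] = 5; i = -1
j=0: nums[0]=6 > 5 → no swap
j=1: nums[1]=5 ≤ 5 → i=0, swap nums[0],nums[1] → [5,6,5,6,6,6,5,5,5,5]
j=2: nums[2]=5 ≤ 5 → i=1, swap nums[1],nums[2] → [5,5,6,6,6,6,5,5,5,5]
j=3: nums[3]=6 > 5 → no swap
j=4: nums[4]=6 > 5 → no swap
j=5: nums[5]=6 > 5 → no swap
j=6: nums[6]=5 ≤ 5 → i=2, swap nums[2],nums[6] → [5,5,5,6,6,6,6,5,5,5]
j=7: nums[7]=5 ≤ 5 → i=3, swap nums[3],nums[7] → [5,5,5,5,6,6,6,6,5,5]
j=8: nums[8]=5 ≤ 5 → i=4, swap nums[4],nums[8] → [5,5,5,5,5,6,6,6,6,5]
final swap nums[5],nums[9] → [5,5,5,5,5,5,6,6,6,6]; return 5
p = 5; k-1 = 9 > 5 ⇒ right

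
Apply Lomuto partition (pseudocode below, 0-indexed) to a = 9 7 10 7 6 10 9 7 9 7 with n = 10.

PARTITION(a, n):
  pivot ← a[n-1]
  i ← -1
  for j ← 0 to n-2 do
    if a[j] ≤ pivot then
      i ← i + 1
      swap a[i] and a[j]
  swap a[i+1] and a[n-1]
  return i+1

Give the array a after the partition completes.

pivot=7, i=-1
j=0: 9>7, skip
j=1: 7≤7, i=0, swap(0,1) ⇒ 7 9 10 7 6 10 9 7 9 7
j=2: 10>7, skip
j=3: 7≤7, i=1, swap(1,3) ⇒ 7 7 10 9 6 10 9 7 9 7
j=4: 6≤7, i=2, swap(2,4) ⇒ 7 7 6 9 10 10 9 7 9 7
j=5: 10>7, skip
j=6: 9>7, skip
j=7: 7≤7, i=3, swap(3,7) ⇒ 7 7 6 7 10 10 9 9 9 7
j=8: 9>7, skip
swap(4,9) ⇒ 7 7 6 7 7 10 9 9 9 10; return 4

7 7 6 7 7 10 9 9 9 10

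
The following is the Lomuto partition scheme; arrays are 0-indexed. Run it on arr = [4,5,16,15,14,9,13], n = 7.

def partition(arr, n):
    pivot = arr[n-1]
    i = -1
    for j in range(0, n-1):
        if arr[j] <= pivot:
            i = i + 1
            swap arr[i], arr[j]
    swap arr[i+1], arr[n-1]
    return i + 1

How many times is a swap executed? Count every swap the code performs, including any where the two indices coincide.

pivot = arr[6] = 13; i = -1
j=0: arr[0]=4 ≤ 13 → i=0, swap arr[0],arr[0] (no change) → [4,5,16,15,14,9,13]
j=1: arr[1]=5 ≤ 13 → i=1, swap arr[1],arr[1] (no change) → [4,5,16,15,14,9,13]
j=2: arr[2]=16 > 13 → no swap
j=3: arr[3]=15 > 13 → no swap
j=4: arr[4]=14 > 13 → no swap
j=5: arr[5]=9 ≤ 13 → i=2, swap arr[2],arr[5] → [4,5,9,15,14,16,13]
final swap arr[3],arr[6] → [4,5,9,13,14,16,15]; return 3

4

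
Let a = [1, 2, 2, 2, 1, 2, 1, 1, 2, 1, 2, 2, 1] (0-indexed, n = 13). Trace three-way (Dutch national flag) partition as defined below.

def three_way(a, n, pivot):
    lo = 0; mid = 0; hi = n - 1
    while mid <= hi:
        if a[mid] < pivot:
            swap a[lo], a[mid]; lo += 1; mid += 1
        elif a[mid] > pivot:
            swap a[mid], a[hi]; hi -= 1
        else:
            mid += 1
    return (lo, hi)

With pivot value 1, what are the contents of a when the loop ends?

lo=0 mid=0 hi=12
1=1: mid=1
2>1: swap(1,12), hi=11 ⇒ [1, 1, 2, 2, 1, 2, 1, 1, 2, 1, 2, 2, 2]
1=1: mid=2
2>1: swap(2,11), hi=10 ⇒ [1, 1, 2, 2, 1, 2, 1, 1, 2, 1, 2, 2, 2]
2>1: swap(2,10), hi=9 ⇒ [1, 1, 2, 2, 1, 2, 1, 1, 2, 1, 2, 2, 2]
2>1: swap(2,9), hi=8 ⇒ [1, 1, 1, 2, 1, 2, 1, 1, 2, 2, 2, 2, 2]
1=1: mid=3
2>1: swap(3,8), hi=7 ⇒ [1, 1, 1, 2, 1, 2, 1, 1, 2, 2, 2, 2, 2]
2>1: swap(3,7), hi=6 ⇒ [1, 1, 1, 1, 1, 2, 1, 2, 2, 2, 2, 2, 2]
1=1: mid=4
1=1: mid=5
2>1: swap(5,6), hi=5 ⇒ [1, 1, 1, 1, 1, 1, 2, 2, 2, 2, 2, 2, 2]
1=1: mid=6
done. lo=0 hi=5; a=[1, 1, 1, 1, 1, 1, 2, 2, 2, 2, 2, 2, 2]

[1, 1, 1, 1, 1, 1, 2, 2, 2, 2, 2, 2, 2]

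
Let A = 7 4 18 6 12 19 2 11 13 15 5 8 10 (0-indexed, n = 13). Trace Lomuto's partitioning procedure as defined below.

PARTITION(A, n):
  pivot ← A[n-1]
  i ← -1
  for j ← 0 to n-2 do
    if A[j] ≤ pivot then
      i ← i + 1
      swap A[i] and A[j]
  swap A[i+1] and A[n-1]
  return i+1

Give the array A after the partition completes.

pivot=10, i=-1
j=0: 7≤10, i=0, swap(0,0) ⇒ 7 4 18 6 12 19 2 11 13 15 5 8 10
j=1: 4≤10, i=1, swap(1,1) ⇒ 7 4 18 6 12 19 2 11 13 15 5 8 10
j=2: 18>10, skip
j=3: 6≤10, i=2, swap(2,3) ⇒ 7 4 6 18 12 19 2 11 13 15 5 8 10
j=4: 12>10, skip
j=5: 19>10, skip
j=6: 2≤10, i=3, swap(3,6) ⇒ 7 4 6 2 12 19 18 11 13 15 5 8 10
j=7: 11>10, skip
j=8: 13>10, skip
j=9: 15>10, skip
j=10: 5≤10, i=4, swap(4,10) ⇒ 7 4 6 2 5 19 18 11 13 15 12 8 10
j=11: 8≤10, i=5, swap(5,11) ⇒ 7 4 6 2 5 8 18 11 13 15 12 19 10
swap(6,12) ⇒ 7 4 6 2 5 8 10 11 13 15 12 19 18; return 6

7 4 6 2 5 8 10 11 13 15 12 19 18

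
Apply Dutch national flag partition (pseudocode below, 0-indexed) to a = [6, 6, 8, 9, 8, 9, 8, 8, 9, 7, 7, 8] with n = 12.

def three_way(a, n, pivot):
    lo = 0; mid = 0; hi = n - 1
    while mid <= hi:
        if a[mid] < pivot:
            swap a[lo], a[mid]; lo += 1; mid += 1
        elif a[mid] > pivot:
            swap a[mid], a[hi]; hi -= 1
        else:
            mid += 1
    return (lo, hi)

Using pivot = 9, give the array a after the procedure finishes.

lo=0 mid=0 hi=11
6<9: swap(0,0), lo=1 mid=1 ⇒ [6, 6, 8, 9, 8, 9, 8, 8, 9, 7, 7, 8]
6<9: swap(1,1), lo=2 mid=2 ⇒ [6, 6, 8, 9, 8, 9, 8, 8, 9, 7, 7, 8]
8<9: swap(2,2), lo=3 mid=3 ⇒ [6, 6, 8, 9, 8, 9, 8, 8, 9, 7, 7, 8]
9=9: mid=4
8<9: swap(3,4), lo=4 mid=5 ⇒ [6, 6, 8, 8, 9, 9, 8, 8, 9, 7, 7, 8]
9=9: mid=6
8<9: swap(4,6), lo=5 mid=7 ⇒ [6, 6, 8, 8, 8, 9, 9, 8, 9, 7, 7, 8]
8<9: swap(5,7), lo=6 mid=8 ⇒ [6, 6, 8, 8, 8, 8, 9, 9, 9, 7, 7, 8]
9=9: mid=9
7<9: swap(6,9), lo=7 mid=10 ⇒ [6, 6, 8, 8, 8, 8, 7, 9, 9, 9, 7, 8]
7<9: swap(7,10), lo=8 mid=11 ⇒ [6, 6, 8, 8, 8, 8, 7, 7, 9, 9, 9, 8]
8<9: swap(8,11), lo=9 mid=12 ⇒ [6, 6, 8, 8, 8, 8, 7, 7, 8, 9, 9, 9]
done. lo=9 hi=11; a=[6, 6, 8, 8, 8, 8, 7, 7, 8, 9, 9, 9]

[6, 6, 8, 8, 8, 8, 7, 7, 8, 9, 9, 9]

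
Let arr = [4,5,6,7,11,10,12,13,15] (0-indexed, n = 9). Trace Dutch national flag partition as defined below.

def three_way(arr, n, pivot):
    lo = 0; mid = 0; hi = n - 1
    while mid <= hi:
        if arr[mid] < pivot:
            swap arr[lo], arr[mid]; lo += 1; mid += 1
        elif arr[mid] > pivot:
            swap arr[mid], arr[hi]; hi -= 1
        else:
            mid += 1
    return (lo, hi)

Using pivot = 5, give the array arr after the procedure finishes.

[4,5,7,11,10,12,13,15,6]

lo=0 mid=0 hi=8
4<5: swap(0,0), lo=1 mid=1 ⇒ [4,5,6,7,11,10,12,13,15]
5=5: mid=2
6>5: swap(2,8), hi=7 ⇒ [4,5,15,7,11,10,12,13,6]
15>5: swap(2,7), hi=6 ⇒ [4,5,13,7,11,10,12,15,6]
13>5: swap(2,6), hi=5 ⇒ [4,5,12,7,11,10,13,15,6]
12>5: swap(2,5), hi=4 ⇒ [4,5,10,7,11,12,13,15,6]
10>5: swap(2,4), hi=3 ⇒ [4,5,11,7,10,12,13,15,6]
11>5: swap(2,3), hi=2 ⇒ [4,5,7,11,10,12,13,15,6]
7>5: swap(2,2), hi=1 ⇒ [4,5,7,11,10,12,13,15,6]
done. lo=1 hi=1; arr=[4,5,7,11,10,12,13,15,6]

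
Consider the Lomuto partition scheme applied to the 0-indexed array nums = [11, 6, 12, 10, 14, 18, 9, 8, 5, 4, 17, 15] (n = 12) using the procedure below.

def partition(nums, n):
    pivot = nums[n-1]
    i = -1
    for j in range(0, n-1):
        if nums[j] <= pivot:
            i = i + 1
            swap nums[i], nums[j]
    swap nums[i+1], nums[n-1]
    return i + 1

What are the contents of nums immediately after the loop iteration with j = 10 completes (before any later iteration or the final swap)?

[11, 6, 12, 10, 14, 9, 8, 5, 4, 18, 17, 15]

pivot=15, i=-1
j=0: 11≤15, i=0, swap(0,0) ⇒ [11, 6, 12, 10, 14, 18, 9, 8, 5, 4, 17, 15]
j=1: 6≤15, i=1, swap(1,1) ⇒ [11, 6, 12, 10, 14, 18, 9, 8, 5, 4, 17, 15]
j=2: 12≤15, i=2, swap(2,2) ⇒ [11, 6, 12, 10, 14, 18, 9, 8, 5, 4, 17, 15]
j=3: 10≤15, i=3, swap(3,3) ⇒ [11, 6, 12, 10, 14, 18, 9, 8, 5, 4, 17, 15]
j=4: 14≤15, i=4, swap(4,4) ⇒ [11, 6, 12, 10, 14, 18, 9, 8, 5, 4, 17, 15]
j=5: 18>15, skip
j=6: 9≤15, i=5, swap(5,6) ⇒ [11, 6, 12, 10, 14, 9, 18, 8, 5, 4, 17, 15]
j=7: 8≤15, i=6, swap(6,7) ⇒ [11, 6, 12, 10, 14, 9, 8, 18, 5, 4, 17, 15]
j=8: 5≤15, i=7, swap(7,8) ⇒ [11, 6, 12, 10, 14, 9, 8, 5, 18, 4, 17, 15]
j=9: 4≤15, i=8, swap(8,9) ⇒ [11, 6, 12, 10, 14, 9, 8, 5, 4, 18, 17, 15]
j=10: 17>15, skip
(after j=10) nums = [11, 6, 12, 10, 14, 9, 8, 5, 4, 18, 17, 15]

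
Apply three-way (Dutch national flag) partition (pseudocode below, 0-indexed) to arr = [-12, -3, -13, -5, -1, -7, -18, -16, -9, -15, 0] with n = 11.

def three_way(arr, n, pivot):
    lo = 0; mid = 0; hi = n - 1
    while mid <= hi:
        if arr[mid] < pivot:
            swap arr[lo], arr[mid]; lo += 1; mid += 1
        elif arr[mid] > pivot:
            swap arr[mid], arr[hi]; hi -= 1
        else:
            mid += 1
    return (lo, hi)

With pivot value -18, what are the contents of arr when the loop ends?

[-18, -13, -5, -1, -7, -3, -16, -9, -15, 0, -12]

lo=0 mid=0 hi=10
-12>-18: swap(0,10), hi=9 ⇒ [0, -3, -13, -5, -1, -7, -18, -16, -9, -15, -12]
0>-18: swap(0,9), hi=8 ⇒ [-15, -3, -13, -5, -1, -7, -18, -16, -9, 0, -12]
-15>-18: swap(0,8), hi=7 ⇒ [-9, -3, -13, -5, -1, -7, -18, -16, -15, 0, -12]
-9>-18: swap(0,7), hi=6 ⇒ [-16, -3, -13, -5, -1, -7, -18, -9, -15, 0, -12]
-16>-18: swap(0,6), hi=5 ⇒ [-18, -3, -13, -5, -1, -7, -16, -9, -15, 0, -12]
-18=-18: mid=1
-3>-18: swap(1,5), hi=4 ⇒ [-18, -7, -13, -5, -1, -3, -16, -9, -15, 0, -12]
-7>-18: swap(1,4), hi=3 ⇒ [-18, -1, -13, -5, -7, -3, -16, -9, -15, 0, -12]
-1>-18: swap(1,3), hi=2 ⇒ [-18, -5, -13, -1, -7, -3, -16, -9, -15, 0, -12]
-5>-18: swap(1,2), hi=1 ⇒ [-18, -13, -5, -1, -7, -3, -16, -9, -15, 0, -12]
-13>-18: swap(1,1), hi=0 ⇒ [-18, -13, -5, -1, -7, -3, -16, -9, -15, 0, -12]
done. lo=0 hi=0; arr=[-18, -13, -5, -1, -7, -3, -16, -9, -15, 0, -12]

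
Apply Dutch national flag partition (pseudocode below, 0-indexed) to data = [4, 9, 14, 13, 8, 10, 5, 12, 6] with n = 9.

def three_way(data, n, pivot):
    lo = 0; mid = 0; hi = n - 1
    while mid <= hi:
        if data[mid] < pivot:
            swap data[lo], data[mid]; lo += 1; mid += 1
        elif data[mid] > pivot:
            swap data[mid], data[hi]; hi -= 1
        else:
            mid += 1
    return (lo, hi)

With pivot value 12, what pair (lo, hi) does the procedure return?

pivot = 12; lo=0, mid=0, hi=8
data[mid]=4<12: swap data[0],data[0]; lo=1,mid=1 → [4, 9, 14, 13, 8, 10, 5, 12, 6]
data[mid]=9<12: swap data[1],data[1]; lo=2,mid=2 → [4, 9, 14, 13, 8, 10, 5, 12, 6]
data[mid]=14>12: swap data[2],data[8]; hi=7 → [4, 9, 6, 13, 8, 10, 5, 12, 14]
data[mid]=6<12: swap data[2],data[2]; lo=3,mid=3 → [4, 9, 6, 13, 8, 10, 5, 12, 14]
data[mid]=13>12: swap data[3],data[7]; hi=6 → [4, 9, 6, 12, 8, 10, 5, 13, 14]
data[mid]=12=12: mid=4
data[mid]=8<12: swap data[3],data[4]; lo=4,mid=5 → [4, 9, 6, 8, 12, 10, 5, 13, 14]
data[mid]=10<12: swap data[4],data[5]; lo=5,mid=6 → [4, 9, 6, 8, 10, 12, 5, 13, 14]
data[mid]=5<12: swap data[5],data[6]; lo=6,mid=7 → [4, 9, 6, 8, 10, 5, 12, 13, 14]
end: lo=6, hi=6; data = [4, 9, 6, 8, 10, 5, 12, 13, 14]

(6, 6)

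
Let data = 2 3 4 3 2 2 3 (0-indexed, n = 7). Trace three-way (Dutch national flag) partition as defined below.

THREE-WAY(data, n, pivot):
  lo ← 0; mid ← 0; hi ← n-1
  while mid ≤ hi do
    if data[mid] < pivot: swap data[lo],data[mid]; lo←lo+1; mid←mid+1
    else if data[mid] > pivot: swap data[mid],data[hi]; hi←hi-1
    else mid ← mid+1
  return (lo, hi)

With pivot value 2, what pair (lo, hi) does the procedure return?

(0, 2)

pivot = 2; lo=0, mid=0, hi=6
data[mid]=2=2: mid=1
data[mid]=3>2: swap data[1],data[6]; hi=5 → 2 3 4 3 2 2 3
data[mid]=3>2: swap data[1],data[5]; hi=4 → 2 2 4 3 2 3 3
data[mid]=2=2: mid=2
data[mid]=4>2: swap data[2],data[4]; hi=3 → 2 2 2 3 4 3 3
data[mid]=2=2: mid=3
data[mid]=3>2: swap data[3],data[3]; hi=2 → 2 2 2 3 4 3 3
end: lo=0, hi=2; data = 2 2 2 3 4 3 3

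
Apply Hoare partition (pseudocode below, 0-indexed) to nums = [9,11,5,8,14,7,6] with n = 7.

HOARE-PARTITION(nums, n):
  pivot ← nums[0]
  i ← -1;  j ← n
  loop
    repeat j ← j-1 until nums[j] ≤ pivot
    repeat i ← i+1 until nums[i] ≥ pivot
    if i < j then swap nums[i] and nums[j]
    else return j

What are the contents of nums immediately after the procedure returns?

pivot = nums[0] = 9; i = -1, j = 7
j→6 (nums[6]=6≤9), i→0 (nums[0]=9≥9); i<j, swap → [6,11,5,8,14,7,9]
j→5 (nums[5]=7≤9), i→1 (nums[1]=11≥9); i<j, swap → [6,7,5,8,14,11,9]
j→3, i→4; i≥j, return j=3. nums = [6,7,5,8,14,11,9]

[6,7,5,8,14,11,9]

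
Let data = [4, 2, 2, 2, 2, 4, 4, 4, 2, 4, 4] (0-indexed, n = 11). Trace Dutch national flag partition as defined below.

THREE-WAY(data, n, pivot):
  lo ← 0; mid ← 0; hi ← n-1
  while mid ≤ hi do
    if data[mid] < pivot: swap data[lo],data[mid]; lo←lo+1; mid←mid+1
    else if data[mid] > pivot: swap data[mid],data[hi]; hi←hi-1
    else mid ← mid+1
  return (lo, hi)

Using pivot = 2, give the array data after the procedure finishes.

[2, 2, 2, 2, 2, 4, 4, 4, 4, 4, 4]

pivot = 2; lo=0, mid=0, hi=10
data[mid]=4>2: swap data[0],data[10]; hi=9 → [4, 2, 2, 2, 2, 4, 4, 4, 2, 4, 4]
data[mid]=4>2: swap data[0],data[9]; hi=8 → [4, 2, 2, 2, 2, 4, 4, 4, 2, 4, 4]
data[mid]=4>2: swap data[0],data[8]; hi=7 → [2, 2, 2, 2, 2, 4, 4, 4, 4, 4, 4]
data[mid]=2=2: mid=1
data[mid]=2=2: mid=2
data[mid]=2=2: mid=3
data[mid]=2=2: mid=4
data[mid]=2=2: mid=5
data[mid]=4>2: swap data[5],data[7]; hi=6 → [2, 2, 2, 2, 2, 4, 4, 4, 4, 4, 4]
data[mid]=4>2: swap data[5],data[6]; hi=5 → [2, 2, 2, 2, 2, 4, 4, 4, 4, 4, 4]
data[mid]=4>2: swap data[5],data[5]; hi=4 → [2, 2, 2, 2, 2, 4, 4, 4, 4, 4, 4]
end: lo=0, hi=4; data = [2, 2, 2, 2, 2, 4, 4, 4, 4, 4, 4]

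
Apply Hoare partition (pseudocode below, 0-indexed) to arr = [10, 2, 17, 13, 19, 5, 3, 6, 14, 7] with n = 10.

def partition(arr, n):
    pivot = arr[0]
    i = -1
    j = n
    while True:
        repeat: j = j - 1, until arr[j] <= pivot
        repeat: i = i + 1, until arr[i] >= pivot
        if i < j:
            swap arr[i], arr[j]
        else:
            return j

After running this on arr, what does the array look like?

[7, 2, 6, 3, 5, 19, 13, 17, 14, 10]

pivot=10
j stops at 9 (7), i stops at 0 (10); swap ⇒ [7, 2, 17, 13, 19, 5, 3, 6, 14, 10]
j stops at 7 (6), i stops at 2 (17); swap ⇒ [7, 2, 6, 13, 19, 5, 3, 17, 14, 10]
j stops at 6 (3), i stops at 3 (13); swap ⇒ [7, 2, 6, 3, 19, 5, 13, 17, 14, 10]
j stops at 5 (5), i stops at 4 (19); swap ⇒ [7, 2, 6, 3, 5, 19, 13, 17, 14, 10]
j stops at 4, i stops at 5; i≥j ⇒ return 4. arr=[7, 2, 6, 3, 5, 19, 13, 17, 14, 10]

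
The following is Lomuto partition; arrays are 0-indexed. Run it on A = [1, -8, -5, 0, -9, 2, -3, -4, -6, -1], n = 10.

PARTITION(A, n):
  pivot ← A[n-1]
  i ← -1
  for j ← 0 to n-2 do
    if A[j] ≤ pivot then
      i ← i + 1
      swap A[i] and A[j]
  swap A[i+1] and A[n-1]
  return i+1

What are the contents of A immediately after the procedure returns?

pivot = A[9] = -1; i = -1
j=0: A[0]=1 > -1 → no swap
j=1: A[1]=-8 ≤ -1 → i=0, swap A[0],A[1] → [-8, 1, -5, 0, -9, 2, -3, -4, -6, -1]
j=2: A[2]=-5 ≤ -1 → i=1, swap A[1],A[2] → [-8, -5, 1, 0, -9, 2, -3, -4, -6, -1]
j=3: A[3]=0 > -1 → no swap
j=4: A[4]=-9 ≤ -1 → i=2, swap A[2],A[4] → [-8, -5, -9, 0, 1, 2, -3, -4, -6, -1]
j=5: A[5]=2 > -1 → no swap
j=6: A[6]=-3 ≤ -1 → i=3, swap A[3],A[6] → [-8, -5, -9, -3, 1, 2, 0, -4, -6, -1]
j=7: A[7]=-4 ≤ -1 → i=4, swap A[4],A[7] → [-8, -5, -9, -3, -4, 2, 0, 1, -6, -1]
j=8: A[8]=-6 ≤ -1 → i=5, swap A[5],A[8] → [-8, -5, -9, -3, -4, -6, 0, 1, 2, -1]
final swap A[6],A[9] → [-8, -5, -9, -3, -4, -6, -1, 1, 2, 0]; return 6

[-8, -5, -9, -3, -4, -6, -1, 1, 2, 0]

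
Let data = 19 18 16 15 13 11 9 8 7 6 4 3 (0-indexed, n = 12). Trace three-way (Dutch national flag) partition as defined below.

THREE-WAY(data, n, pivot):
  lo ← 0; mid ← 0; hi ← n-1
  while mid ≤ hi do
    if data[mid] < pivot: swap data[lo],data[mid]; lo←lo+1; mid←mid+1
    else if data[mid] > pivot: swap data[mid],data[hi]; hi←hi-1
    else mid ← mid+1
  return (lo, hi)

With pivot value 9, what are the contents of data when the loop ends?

3 4 6 7 8 9 11 13 15 16 18 19

lo=0 mid=0 hi=11
19>9: swap(0,11), hi=10 ⇒ 3 18 16 15 13 11 9 8 7 6 4 19
3<9: swap(0,0), lo=1 mid=1 ⇒ 3 18 16 15 13 11 9 8 7 6 4 19
18>9: swap(1,10), hi=9 ⇒ 3 4 16 15 13 11 9 8 7 6 18 19
4<9: swap(1,1), lo=2 mid=2 ⇒ 3 4 16 15 13 11 9 8 7 6 18 19
16>9: swap(2,9), hi=8 ⇒ 3 4 6 15 13 11 9 8 7 16 18 19
6<9: swap(2,2), lo=3 mid=3 ⇒ 3 4 6 15 13 11 9 8 7 16 18 19
15>9: swap(3,8), hi=7 ⇒ 3 4 6 7 13 11 9 8 15 16 18 19
7<9: swap(3,3), lo=4 mid=4 ⇒ 3 4 6 7 13 11 9 8 15 16 18 19
13>9: swap(4,7), hi=6 ⇒ 3 4 6 7 8 11 9 13 15 16 18 19
8<9: swap(4,4), lo=5 mid=5 ⇒ 3 4 6 7 8 11 9 13 15 16 18 19
11>9: swap(5,6), hi=5 ⇒ 3 4 6 7 8 9 11 13 15 16 18 19
9=9: mid=6
done. lo=5 hi=5; data=3 4 6 7 8 9 11 13 15 16 18 19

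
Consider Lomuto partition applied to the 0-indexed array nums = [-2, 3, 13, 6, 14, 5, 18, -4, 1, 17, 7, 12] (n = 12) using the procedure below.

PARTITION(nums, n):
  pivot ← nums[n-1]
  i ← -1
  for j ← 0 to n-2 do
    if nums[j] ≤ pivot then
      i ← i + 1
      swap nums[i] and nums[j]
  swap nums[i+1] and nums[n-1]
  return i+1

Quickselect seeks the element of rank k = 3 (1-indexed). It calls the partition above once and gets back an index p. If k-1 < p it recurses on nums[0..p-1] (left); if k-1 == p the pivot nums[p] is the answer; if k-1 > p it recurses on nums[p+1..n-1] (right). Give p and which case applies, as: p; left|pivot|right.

pivot=12, i=-1
j=0: -2≤12, i=0, swap(0,0) ⇒ [-2, 3, 13, 6, 14, 5, 18, -4, 1, 17, 7, 12]
j=1: 3≤12, i=1, swap(1,1) ⇒ [-2, 3, 13, 6, 14, 5, 18, -4, 1, 17, 7, 12]
j=2: 13>12, skip
j=3: 6≤12, i=2, swap(2,3) ⇒ [-2, 3, 6, 13, 14, 5, 18, -4, 1, 17, 7, 12]
j=4: 14>12, skip
j=5: 5≤12, i=3, swap(3,5) ⇒ [-2, 3, 6, 5, 14, 13, 18, -4, 1, 17, 7, 12]
j=6: 18>12, skip
j=7: -4≤12, i=4, swap(4,7) ⇒ [-2, 3, 6, 5, -4, 13, 18, 14, 1, 17, 7, 12]
j=8: 1≤12, i=5, swap(5,8) ⇒ [-2, 3, 6, 5, -4, 1, 18, 14, 13, 17, 7, 12]
j=9: 17>12, skip
j=10: 7≤12, i=6, swap(6,10) ⇒ [-2, 3, 6, 5, -4, 1, 7, 14, 13, 17, 18, 12]
swap(7,11) ⇒ [-2, 3, 6, 5, -4, 1, 7, 12, 13, 17, 18, 14]; return 7
p = 7; k-1 = 2 < 7 ⇒ left

7; left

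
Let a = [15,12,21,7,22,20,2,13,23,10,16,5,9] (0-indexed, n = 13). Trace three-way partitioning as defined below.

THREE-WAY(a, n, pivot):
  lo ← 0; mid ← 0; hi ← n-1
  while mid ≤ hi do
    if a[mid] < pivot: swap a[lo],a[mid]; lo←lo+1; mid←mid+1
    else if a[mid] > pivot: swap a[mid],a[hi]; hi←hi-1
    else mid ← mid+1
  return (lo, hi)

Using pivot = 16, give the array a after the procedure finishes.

[15,12,9,7,5,2,13,10,16,23,20,22,21]

pivot = 16; lo=0, mid=0, hi=12
a[mid]=15<16: swap a[0],a[0]; lo=1,mid=1 → [15,12,21,7,22,20,2,13,23,10,16,5,9]
a[mid]=12<16: swap a[1],a[1]; lo=2,mid=2 → [15,12,21,7,22,20,2,13,23,10,16,5,9]
a[mid]=21>16: swap a[2],a[12]; hi=11 → [15,12,9,7,22,20,2,13,23,10,16,5,21]
a[mid]=9<16: swap a[2],a[2]; lo=3,mid=3 → [15,12,9,7,22,20,2,13,23,10,16,5,21]
a[mid]=7<16: swap a[3],a[3]; lo=4,mid=4 → [15,12,9,7,22,20,2,13,23,10,16,5,21]
a[mid]=22>16: swap a[4],a[11]; hi=10 → [15,12,9,7,5,20,2,13,23,10,16,22,21]
a[mid]=5<16: swap a[4],a[4]; lo=5,mid=5 → [15,12,9,7,5,20,2,13,23,10,16,22,21]
a[mid]=20>16: swap a[5],a[10]; hi=9 → [15,12,9,7,5,16,2,13,23,10,20,22,21]
a[mid]=16=16: mid=6
a[mid]=2<16: swap a[5],a[6]; lo=6,mid=7 → [15,12,9,7,5,2,16,13,23,10,20,22,21]
a[mid]=13<16: swap a[6],a[7]; lo=7,mid=8 → [15,12,9,7,5,2,13,16,23,10,20,22,21]
a[mid]=23>16: swap a[8],a[9]; hi=8 → [15,12,9,7,5,2,13,16,10,23,20,22,21]
a[mid]=10<16: swap a[7],a[8]; lo=8,mid=9 → [15,12,9,7,5,2,13,10,16,23,20,22,21]
end: lo=8, hi=8; a = [15,12,9,7,5,2,13,10,16,23,20,22,21]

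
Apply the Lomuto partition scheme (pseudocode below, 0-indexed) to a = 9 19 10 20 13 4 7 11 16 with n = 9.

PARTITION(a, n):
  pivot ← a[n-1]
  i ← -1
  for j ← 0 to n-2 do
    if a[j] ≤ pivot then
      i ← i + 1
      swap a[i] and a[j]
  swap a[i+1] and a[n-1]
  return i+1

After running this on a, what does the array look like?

9 10 13 4 7 11 16 20 19

pivot = a[8] = 16; i = -1
j=0: a[0]=9 ≤ 16 → i=0, swap a[0],a[0] (no change) → 9 19 10 20 13 4 7 11 16
j=1: a[1]=19 > 16 → no swap
j=2: a[2]=10 ≤ 16 → i=1, swap a[1],a[2] → 9 10 19 20 13 4 7 11 16
j=3: a[3]=20 > 16 → no swap
j=4: a[4]=13 ≤ 16 → i=2, swap a[2],a[4] → 9 10 13 20 19 4 7 11 16
j=5: a[5]=4 ≤ 16 → i=3, swap a[3],a[5] → 9 10 13 4 19 20 7 11 16
j=6: a[6]=7 ≤ 16 → i=4, swap a[4],a[6] → 9 10 13 4 7 20 19 11 16
j=7: a[7]=11 ≤ 16 → i=5, swap a[5],a[7] → 9 10 13 4 7 11 19 20 16
final swap a[6],a[8] → 9 10 13 4 7 11 16 20 19; return 6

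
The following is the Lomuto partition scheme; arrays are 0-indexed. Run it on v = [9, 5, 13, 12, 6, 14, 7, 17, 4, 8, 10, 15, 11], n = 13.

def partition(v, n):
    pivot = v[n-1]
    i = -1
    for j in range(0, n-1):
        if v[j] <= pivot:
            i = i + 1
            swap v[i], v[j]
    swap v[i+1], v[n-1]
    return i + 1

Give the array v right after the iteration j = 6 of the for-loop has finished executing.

[9, 5, 6, 7, 13, 14, 12, 17, 4, 8, 10, 15, 11]

pivot=11, i=-1
j=0: 9≤11, i=0, swap(0,0) ⇒ [9, 5, 13, 12, 6, 14, 7, 17, 4, 8, 10, 15, 11]
j=1: 5≤11, i=1, swap(1,1) ⇒ [9, 5, 13, 12, 6, 14, 7, 17, 4, 8, 10, 15, 11]
j=2: 13>11, skip
j=3: 12>11, skip
j=4: 6≤11, i=2, swap(2,4) ⇒ [9, 5, 6, 12, 13, 14, 7, 17, 4, 8, 10, 15, 11]
j=5: 14>11, skip
j=6: 7≤11, i=3, swap(3,6) ⇒ [9, 5, 6, 7, 13, 14, 12, 17, 4, 8, 10, 15, 11]
(after j=6) v = [9, 5, 6, 7, 13, 14, 12, 17, 4, 8, 10, 15, 11]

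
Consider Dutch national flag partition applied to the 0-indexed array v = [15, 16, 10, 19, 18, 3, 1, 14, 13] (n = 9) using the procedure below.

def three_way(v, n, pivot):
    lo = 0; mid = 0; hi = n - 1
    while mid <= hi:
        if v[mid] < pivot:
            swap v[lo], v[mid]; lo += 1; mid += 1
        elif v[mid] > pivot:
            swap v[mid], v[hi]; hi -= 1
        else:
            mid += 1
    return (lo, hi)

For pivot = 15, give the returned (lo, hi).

pivot = 15; lo=0, mid=0, hi=8
v[mid]=15=15: mid=1
v[mid]=16>15: swap v[1],v[8]; hi=7 → [15, 13, 10, 19, 18, 3, 1, 14, 16]
v[mid]=13<15: swap v[0],v[1]; lo=1,mid=2 → [13, 15, 10, 19, 18, 3, 1, 14, 16]
v[mid]=10<15: swap v[1],v[2]; lo=2,mid=3 → [13, 10, 15, 19, 18, 3, 1, 14, 16]
v[mid]=19>15: swap v[3],v[7]; hi=6 → [13, 10, 15, 14, 18, 3, 1, 19, 16]
v[mid]=14<15: swap v[2],v[3]; lo=3,mid=4 → [13, 10, 14, 15, 18, 3, 1, 19, 16]
v[mid]=18>15: swap v[4],v[6]; hi=5 → [13, 10, 14, 15, 1, 3, 18, 19, 16]
v[mid]=1<15: swap v[3],v[4]; lo=4,mid=5 → [13, 10, 14, 1, 15, 3, 18, 19, 16]
v[mid]=3<15: swap v[4],v[5]; lo=5,mid=6 → [13, 10, 14, 1, 3, 15, 18, 19, 16]
end: lo=5, hi=5; v = [13, 10, 14, 1, 3, 15, 18, 19, 16]

(5, 5)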